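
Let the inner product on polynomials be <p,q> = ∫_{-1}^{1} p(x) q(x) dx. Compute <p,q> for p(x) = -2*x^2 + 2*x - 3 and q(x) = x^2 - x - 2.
<p,q> = 158/15

Expand the product: p(x)·q(x) = -2*x^4 + 4*x^3 - x^2 - x + 6.
∫_{-1}^{1} of each monomial x^k gives [2/(k+1) if k even, 0 if k odd]. Integrating term-by-term (or equivalently evaluating the antiderivative F(x) = -2*x^5/5 + x^4 - x^3/3 - x^2/2 + 6*x at the endpoints):
  F(1) − F(−1) = 173/30 − (-143/30) = 158/15.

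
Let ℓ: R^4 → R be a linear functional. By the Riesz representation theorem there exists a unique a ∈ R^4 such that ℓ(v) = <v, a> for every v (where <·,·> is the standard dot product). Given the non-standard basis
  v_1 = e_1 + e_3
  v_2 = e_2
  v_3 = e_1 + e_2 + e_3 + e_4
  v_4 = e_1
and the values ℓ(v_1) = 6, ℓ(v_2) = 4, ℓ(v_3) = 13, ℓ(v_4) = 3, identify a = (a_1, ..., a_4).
a = (3, 4, 3, 3)

Write a = (a_1, ..., a_4) in the standard basis. For each basis vector v_i, ℓ(v_i) = <v_i, a> is a linear equation in the a_j's. Collect the n equations into a matrix system V a = ℓ, where row i of V is v_i (expressed in the standard basis). Since V is invertible (lower-triangular with 1s on the diagonal, up to permutation), solve by back-substitution:
  V =
[[1, 0, 1, 0],
 [0, 1, 0, 0],
 [1, 1, 1, 1],
 [1, 0, 0, 0]]
  V a = (6, 4, 13, 3)
Solving gives a = (3, 4, 3, 3).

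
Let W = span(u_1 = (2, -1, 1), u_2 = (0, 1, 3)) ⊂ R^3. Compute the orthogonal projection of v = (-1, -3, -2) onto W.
proj_W(v) = (2/7, -15/14, -37/14)

Set up U = [u_1 | ... | u_2] ∈ R^(3×2). The projector onto W = col(U) is P = U (U^T U)^(-1) U^T.
Compute U^T U =
  [6, 2]
  [2, 10],
and U^T v = (-1, -9).
Solve U^T U · c = U^T v for the coefficients: c = (1/7, -13/14). The projection is proj_W(v) = U c.
Check: (v - proj_W(v)) · u_1 = 0  (should be 0).
Check: (v - proj_W(v)) · u_2 = 0  (should be 0).
Result: proj_W(v) = (2/7, -15/14, -37/14).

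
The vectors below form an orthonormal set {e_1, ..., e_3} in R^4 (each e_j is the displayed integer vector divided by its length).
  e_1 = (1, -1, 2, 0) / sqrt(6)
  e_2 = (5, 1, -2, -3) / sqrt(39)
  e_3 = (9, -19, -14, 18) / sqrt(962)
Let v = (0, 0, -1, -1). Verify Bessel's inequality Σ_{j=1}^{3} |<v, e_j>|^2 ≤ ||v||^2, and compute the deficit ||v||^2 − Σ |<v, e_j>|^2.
Σ |<v, e_j>|^2 = 49/37; ||v||^2 = 2; deficit = 25/37

Write each e_j = u_j / sqrt(<u_j, u_j>) where u_j is the displayed integer vector. Then <v, e_j> = <v, u_j> / sqrt(<u_j, u_j>), so |<v, e_j>|^2 = <v, u_j>^2 / <u_j, u_j>.
Coefficients: <v, e_1> = -2/sqrt(6), <v, e_2> = 5/sqrt(39), <v, e_3> = -4/sqrt(962).
Square and sum: Σ |<v, e_j>|^2 = 49/37.
Compute ||v||^2 = v·v = 2.
Deficit = 2 − 49/37 = 25/37 ≥ 0, confirming Bessel's inequality. (The deficit equals ||v − Σ <v,e_j> e_j||^2, the squared distance from v to span{e_j}.)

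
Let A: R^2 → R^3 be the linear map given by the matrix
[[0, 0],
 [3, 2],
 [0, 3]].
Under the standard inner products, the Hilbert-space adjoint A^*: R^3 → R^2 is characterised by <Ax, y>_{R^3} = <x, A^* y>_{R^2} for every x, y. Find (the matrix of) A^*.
A^* = A^T =
[[0, 3, 0],
 [0, 2, 3]]

For real matrices with standard dot products, the defining identity <Ax, y> = <x, A^* y> gives (Ax)^T y = x^T (A^*) y, i.e. x^T A^T y = x^T (A^*) y. Since this holds for all x, y, we must have A^* = A^T. Therefore
A^* =
[[0, 3, 0],
 [0, 2, 3]].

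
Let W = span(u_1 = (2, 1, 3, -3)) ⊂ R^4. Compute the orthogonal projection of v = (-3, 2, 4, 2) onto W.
proj_W(v) = (4/23, 2/23, 6/23, -6/23)

Set up U = [u_1 | ... | u_1] ∈ R^(4×1). The projector onto W = col(U) is P = U (U^T U)^(-1) U^T.
Compute U^T U =
  [23],
and U^T v = (2).
Solve U^T U · c = U^T v for the coefficients: c = (2/23). The projection is proj_W(v) = U c.
Check: (v - proj_W(v)) · u_1 = 0  (should be 0).
Result: proj_W(v) = (4/23, 2/23, 6/23, -6/23).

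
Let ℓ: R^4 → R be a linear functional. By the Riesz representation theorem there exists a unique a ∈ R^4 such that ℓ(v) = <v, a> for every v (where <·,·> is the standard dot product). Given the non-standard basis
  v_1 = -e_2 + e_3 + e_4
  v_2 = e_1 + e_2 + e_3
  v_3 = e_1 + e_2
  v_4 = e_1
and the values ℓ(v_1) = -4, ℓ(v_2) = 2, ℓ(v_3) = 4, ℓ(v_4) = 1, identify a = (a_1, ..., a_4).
a = (1, 3, -2, 1)

Write a = (a_1, ..., a_4) in the standard basis. For each basis vector v_i, ℓ(v_i) = <v_i, a> is a linear equation in the a_j's. Collect the n equations into a matrix system V a = ℓ, where row i of V is v_i (expressed in the standard basis). Since V is invertible (lower-triangular with 1s on the diagonal, up to permutation), solve by back-substitution:
  V =
[[0, -1, 1, 1],
 [1, 1, 1, 0],
 [1, 1, 0, 0],
 [1, 0, 0, 0]]
  V a = (-4, 2, 4, 1)
Solving gives a = (1, 3, -2, 1).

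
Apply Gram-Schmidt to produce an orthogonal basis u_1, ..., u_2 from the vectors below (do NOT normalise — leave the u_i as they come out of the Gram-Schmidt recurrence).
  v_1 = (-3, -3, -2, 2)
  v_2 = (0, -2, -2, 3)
Orthogonal basis:
  u_1 = (-3, -3, -2, 2)
  u_2 = (24/13, -2/13, -10/13, 23/13)

Apply the Gram-Schmidt recurrence
  u_1 = v_1
  u_i = v_i − Σ_{j<i} ((v_i · u_j) / (u_j · u_j)) · u_j.

Step by step this gives:
  u_1 = (-3, -3, -2, 2)
  u_2 = (24/13, -2/13, -10/13, 23/13)

Orthogonality check:
  u_2 · u_1 = 0 (should be 0)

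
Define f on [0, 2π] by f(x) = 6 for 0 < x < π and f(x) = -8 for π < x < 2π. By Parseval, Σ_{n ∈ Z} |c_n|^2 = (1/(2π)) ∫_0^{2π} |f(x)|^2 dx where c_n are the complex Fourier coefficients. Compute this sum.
Σ |c_n|^2 = 50

Parseval equates the L^2 energy of f (normalised by 1/(2π)) with the ℓ^2 sum of its Fourier coefficients: (1/(2π)) ∫_0^{2π} |f|^2 = Σ |c_n|^2.
Compute the left side: (1/(2π)) [∫_0^π 6^2 dx + ∫_π^{2π} (-8)^2 dx] = (1/(2π)) · (36π + 64π) = (36 + 64)/2 = 50.
So Σ_{n ∈ Z} |c_n|^2 = 50.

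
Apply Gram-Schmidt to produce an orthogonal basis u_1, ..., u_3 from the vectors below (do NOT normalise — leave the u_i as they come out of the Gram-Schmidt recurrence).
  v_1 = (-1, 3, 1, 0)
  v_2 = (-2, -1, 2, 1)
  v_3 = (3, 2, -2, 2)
Orthogonal basis:
  u_1 = (-1, 3, 1, 0)
  u_2 = (-21/11, -14/11, 21/11, 1)
  u_3 = (125/109, 47/109, -16/109, 329/109)

Apply the Gram-Schmidt recurrence
  u_1 = v_1
  u_i = v_i − Σ_{j<i} ((v_i · u_j) / (u_j · u_j)) · u_j.

Step by step this gives:
  u_1 = (-1, 3, 1, 0)
  u_2 = (-21/11, -14/11, 21/11, 1)
  u_3 = (125/109, 47/109, -16/109, 329/109)

Orthogonality check:
  u_2 · u_1 = 0 (should be 0)
  u_3 · u_1 = 0 (should be 0)
  u_3 · u_2 = 0 (should be 0)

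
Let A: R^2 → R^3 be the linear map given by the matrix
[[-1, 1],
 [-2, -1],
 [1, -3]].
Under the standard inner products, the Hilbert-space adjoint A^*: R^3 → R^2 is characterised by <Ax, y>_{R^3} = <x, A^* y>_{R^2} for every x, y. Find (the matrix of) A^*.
A^* = A^T =
[[-1, -2, 1],
 [1, -1, -3]]

For real matrices with standard dot products, the defining identity <Ax, y> = <x, A^* y> gives (Ax)^T y = x^T (A^*) y, i.e. x^T A^T y = x^T (A^*) y. Since this holds for all x, y, we must have A^* = A^T. Therefore
A^* =
[[-1, -2, 1],
 [1, -1, -3]].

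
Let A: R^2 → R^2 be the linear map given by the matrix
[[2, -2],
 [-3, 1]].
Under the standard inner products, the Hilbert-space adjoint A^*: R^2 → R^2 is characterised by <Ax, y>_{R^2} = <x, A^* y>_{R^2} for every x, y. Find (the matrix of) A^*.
A^* = A^T =
[[2, -3],
 [-2, 1]]

For real matrices with standard dot products, the defining identity <Ax, y> = <x, A^* y> gives (Ax)^T y = x^T (A^*) y, i.e. x^T A^T y = x^T (A^*) y. Since this holds for all x, y, we must have A^* = A^T. Therefore
A^* =
[[2, -3],
 [-2, 1]].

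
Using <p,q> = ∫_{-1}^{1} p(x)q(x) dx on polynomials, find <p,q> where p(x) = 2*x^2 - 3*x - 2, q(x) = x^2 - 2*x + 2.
<p,q> = -28/15

Expand the product: p(x)·q(x) = 2*x^4 - 7*x^3 + 8*x^2 - 2*x - 4.
∫_{-1}^{1} of each monomial x^k gives [2/(k+1) if k even, 0 if k odd]. Integrating term-by-term (or equivalently evaluating the antiderivative F(x) = 2*x^5/5 - 7*x^4/4 + 8*x^3/3 - x^2 - 4*x at the endpoints):
  F(1) − F(−1) = -221/60 − (-109/60) = -28/15.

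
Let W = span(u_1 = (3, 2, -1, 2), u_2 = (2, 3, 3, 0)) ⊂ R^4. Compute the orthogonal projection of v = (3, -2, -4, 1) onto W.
proj_W(v) = (4/3, -7/9, -37/9, 20/9)

Set up U = [u_1 | ... | u_2] ∈ R^(4×2). The projector onto W = col(U) is P = U (U^T U)^(-1) U^T.
Compute U^T U =
  [18, 9]
  [9, 22],
and U^T v = (11, -12).
Solve U^T U · c = U^T v for the coefficients: c = (10/9, -1). The projection is proj_W(v) = U c.
Check: (v - proj_W(v)) · u_1 = 0  (should be 0).
Check: (v - proj_W(v)) · u_2 = 0  (should be 0).
Result: proj_W(v) = (4/3, -7/9, -37/9, 20/9).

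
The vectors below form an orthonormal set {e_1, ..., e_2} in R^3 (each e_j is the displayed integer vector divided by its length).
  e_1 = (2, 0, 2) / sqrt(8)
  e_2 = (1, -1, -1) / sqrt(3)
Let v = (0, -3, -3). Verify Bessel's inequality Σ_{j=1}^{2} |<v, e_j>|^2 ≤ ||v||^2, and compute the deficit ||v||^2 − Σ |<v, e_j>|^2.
Σ |<v, e_j>|^2 = 33/2; ||v||^2 = 18; deficit = 3/2

Write each e_j = u_j / sqrt(<u_j, u_j>) where u_j is the displayed integer vector. Then <v, e_j> = <v, u_j> / sqrt(<u_j, u_j>), so |<v, e_j>|^2 = <v, u_j>^2 / <u_j, u_j>.
Coefficients: <v, e_1> = -6/sqrt(8), <v, e_2> = 6/sqrt(3).
Square and sum: Σ |<v, e_j>|^2 = 33/2.
Compute ||v||^2 = v·v = 18.
Deficit = 18 − 33/2 = 3/2 ≥ 0, confirming Bessel's inequality. (The deficit equals ||v − Σ <v,e_j> e_j||^2, the squared distance from v to span{e_j}.)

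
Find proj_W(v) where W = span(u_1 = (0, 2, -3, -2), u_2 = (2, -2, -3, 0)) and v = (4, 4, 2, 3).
proj_W(v) = (-41/66, 1/3, 15/11, 19/66)

Set up U = [u_1 | ... | u_2] ∈ R^(4×2). The projector onto W = col(U) is P = U (U^T U)^(-1) U^T.
Compute U^T U =
  [17, 5]
  [5, 17],
and U^T v = (-4, -6).
Solve U^T U · c = U^T v for the coefficients: c = (-19/132, -41/132). The projection is proj_W(v) = U c.
Check: (v - proj_W(v)) · u_1 = 0  (should be 0).
Check: (v - proj_W(v)) · u_2 = 0  (should be 0).
Result: proj_W(v) = (-41/66, 1/3, 15/11, 19/66).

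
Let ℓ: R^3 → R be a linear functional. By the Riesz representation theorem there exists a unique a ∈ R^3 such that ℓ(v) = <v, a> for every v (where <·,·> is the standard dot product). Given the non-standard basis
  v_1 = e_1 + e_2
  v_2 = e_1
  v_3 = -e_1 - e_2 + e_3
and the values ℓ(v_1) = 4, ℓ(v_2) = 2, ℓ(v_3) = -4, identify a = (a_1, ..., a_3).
a = (2, 2, 0)

Write a = (a_1, ..., a_3) in the standard basis. For each basis vector v_i, ℓ(v_i) = <v_i, a> is a linear equation in the a_j's. Collect the n equations into a matrix system V a = ℓ, where row i of V is v_i (expressed in the standard basis). Since V is invertible (lower-triangular with 1s on the diagonal, up to permutation), solve by back-substitution:
  V =
[[1, 1, 0],
 [1, 0, 0],
 [-1, -1, 1]]
  V a = (4, 2, -4)
Solving gives a = (2, 2, 0).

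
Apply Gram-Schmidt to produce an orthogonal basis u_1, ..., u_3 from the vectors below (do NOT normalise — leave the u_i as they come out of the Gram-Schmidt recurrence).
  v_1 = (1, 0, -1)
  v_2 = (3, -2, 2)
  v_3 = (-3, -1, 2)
Orthogonal basis:
  u_1 = (1, 0, -1)
  u_2 = (5/2, -2, 5/2)
  u_3 = (-14/33, -35/33, -14/33)

Apply the Gram-Schmidt recurrence
  u_1 = v_1
  u_i = v_i − Σ_{j<i} ((v_i · u_j) / (u_j · u_j)) · u_j.

Step by step this gives:
  u_1 = (1, 0, -1)
  u_2 = (5/2, -2, 5/2)
  u_3 = (-14/33, -35/33, -14/33)

Orthogonality check:
  u_2 · u_1 = 0 (should be 0)
  u_3 · u_1 = 0 (should be 0)
  u_3 · u_2 = 0 (should be 0)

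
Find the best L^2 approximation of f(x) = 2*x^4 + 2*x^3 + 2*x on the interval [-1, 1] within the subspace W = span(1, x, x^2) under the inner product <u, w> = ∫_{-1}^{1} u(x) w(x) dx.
g(x) = 12*x^2/7 + 16*x/5 - 6/35

The best approximation g ∈ W is the orthogonal projection of f onto W. Writing g = a_0 + a_1 x + a_2 x^2, the coefficients solve the normal equations G · a = b where
  G_{ij} = <φ_i, φ_j> and b_i = <f, φ_i>, with φ_0 = 1, φ_1 = x, φ_2 = x^2.
G =
  [2, 0, 2/3]
  [0, 2/3, 0]
  [2/3, 0, 2/5],
b = (4/5, 32/15, 4/7).
Solving gives a_0 = -6/35, a_1 = 16/5, a_2 = 12/7, so
  g(x) = 12*x^2/7 + 16*x/5 - 6/35.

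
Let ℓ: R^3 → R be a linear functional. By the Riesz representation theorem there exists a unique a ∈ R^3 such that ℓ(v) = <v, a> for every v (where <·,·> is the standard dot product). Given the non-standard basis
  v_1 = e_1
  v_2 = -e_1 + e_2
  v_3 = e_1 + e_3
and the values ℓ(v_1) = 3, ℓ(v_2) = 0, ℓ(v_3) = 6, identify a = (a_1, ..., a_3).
a = (3, 3, 3)

Write a = (a_1, ..., a_3) in the standard basis. For each basis vector v_i, ℓ(v_i) = <v_i, a> is a linear equation in the a_j's. Collect the n equations into a matrix system V a = ℓ, where row i of V is v_i (expressed in the standard basis). Since V is invertible (lower-triangular with 1s on the diagonal, up to permutation), solve by back-substitution:
  V =
[[1, 0, 0],
 [-1, 1, 0],
 [1, 0, 1]]
  V a = (3, 0, 6)
Solving gives a = (3, 3, 3).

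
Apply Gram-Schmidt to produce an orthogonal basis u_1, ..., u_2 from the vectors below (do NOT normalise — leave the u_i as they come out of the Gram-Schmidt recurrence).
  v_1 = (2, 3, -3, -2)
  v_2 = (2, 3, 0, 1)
Orthogonal basis:
  u_1 = (2, 3, -3, -2)
  u_2 = (15/13, 45/26, 33/26, 24/13)

Apply the Gram-Schmidt recurrence
  u_1 = v_1
  u_i = v_i − Σ_{j<i} ((v_i · u_j) / (u_j · u_j)) · u_j.

Step by step this gives:
  u_1 = (2, 3, -3, -2)
  u_2 = (15/13, 45/26, 33/26, 24/13)

Orthogonality check:
  u_2 · u_1 = 0 (should be 0)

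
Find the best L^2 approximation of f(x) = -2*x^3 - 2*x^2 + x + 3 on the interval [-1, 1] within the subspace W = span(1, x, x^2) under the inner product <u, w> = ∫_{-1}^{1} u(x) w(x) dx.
g(x) = -2*x^2 - x/5 + 3

The best approximation g ∈ W is the orthogonal projection of f onto W. Writing g = a_0 + a_1 x + a_2 x^2, the coefficients solve the normal equations G · a = b where
  G_{ij} = <φ_i, φ_j> and b_i = <f, φ_i>, with φ_0 = 1, φ_1 = x, φ_2 = x^2.
G =
  [2, 0, 2/3]
  [0, 2/3, 0]
  [2/3, 0, 2/5],
b = (14/3, -2/15, 6/5).
Solving gives a_0 = 3, a_1 = -1/5, a_2 = -2, so
  g(x) = -2*x^2 - x/5 + 3.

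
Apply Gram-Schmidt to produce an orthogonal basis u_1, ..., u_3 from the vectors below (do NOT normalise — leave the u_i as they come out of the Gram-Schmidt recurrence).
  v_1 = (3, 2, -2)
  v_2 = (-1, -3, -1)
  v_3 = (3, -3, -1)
Orthogonal basis:
  u_1 = (3, 2, -2)
  u_2 = (4/17, -37/17, -31/17)
  u_3 = (128/69, -80/69, 112/69)

Apply the Gram-Schmidt recurrence
  u_1 = v_1
  u_i = v_i − Σ_{j<i} ((v_i · u_j) / (u_j · u_j)) · u_j.

Step by step this gives:
  u_1 = (3, 2, -2)
  u_2 = (4/17, -37/17, -31/17)
  u_3 = (128/69, -80/69, 112/69)

Orthogonality check:
  u_2 · u_1 = 0 (should be 0)
  u_3 · u_1 = 0 (should be 0)
  u_3 · u_2 = 0 (should be 0)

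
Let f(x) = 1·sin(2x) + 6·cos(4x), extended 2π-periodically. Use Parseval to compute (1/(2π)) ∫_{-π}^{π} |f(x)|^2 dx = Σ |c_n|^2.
Σ |c_n|^2 = 37/2

Expand |f|^2 and use orthogonality of {sin(nx), cos(mx)} on [-π, π]:
  ∫_{-π}^{π} sin(nx)^2 dx = π, ∫ cos(mx)^2 dx = π, and cross terms integrate to 0.
So ∫_{-π}^{π} f(x)^2 dx = 1^2 · π + 6^2 · π = (1 + 36)π.
Divide by 2π: (1 + 36)/2 = 37/2.
By Parseval, this equals Σ |c_n|^2.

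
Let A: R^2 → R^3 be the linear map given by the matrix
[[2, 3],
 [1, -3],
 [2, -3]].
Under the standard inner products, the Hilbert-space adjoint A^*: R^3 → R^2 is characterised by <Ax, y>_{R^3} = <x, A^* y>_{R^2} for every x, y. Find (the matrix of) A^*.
A^* = A^T =
[[2, 1, 2],
 [3, -3, -3]]

For real matrices with standard dot products, the defining identity <Ax, y> = <x, A^* y> gives (Ax)^T y = x^T (A^*) y, i.e. x^T A^T y = x^T (A^*) y. Since this holds for all x, y, we must have A^* = A^T. Therefore
A^* =
[[2, 1, 2],
 [3, -3, -3]].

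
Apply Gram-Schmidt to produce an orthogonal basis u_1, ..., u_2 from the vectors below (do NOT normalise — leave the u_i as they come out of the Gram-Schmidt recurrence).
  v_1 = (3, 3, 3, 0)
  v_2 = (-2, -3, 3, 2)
Orthogonal basis:
  u_1 = (3, 3, 3, 0)
  u_2 = (-4/3, -7/3, 11/3, 2)

Apply the Gram-Schmidt recurrence
  u_1 = v_1
  u_i = v_i − Σ_{j<i} ((v_i · u_j) / (u_j · u_j)) · u_j.

Step by step this gives:
  u_1 = (3, 3, 3, 0)
  u_2 = (-4/3, -7/3, 11/3, 2)

Orthogonality check:
  u_2 · u_1 = 0 (should be 0)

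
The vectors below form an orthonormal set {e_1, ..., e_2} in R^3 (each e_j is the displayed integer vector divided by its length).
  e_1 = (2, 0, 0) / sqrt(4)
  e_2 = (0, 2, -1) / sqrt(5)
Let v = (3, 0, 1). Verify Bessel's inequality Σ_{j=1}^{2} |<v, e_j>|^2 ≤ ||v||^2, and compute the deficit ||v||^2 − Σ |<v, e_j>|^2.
Σ |<v, e_j>|^2 = 46/5; ||v||^2 = 10; deficit = 4/5

Write each e_j = u_j / sqrt(<u_j, u_j>) where u_j is the displayed integer vector. Then <v, e_j> = <v, u_j> / sqrt(<u_j, u_j>), so |<v, e_j>|^2 = <v, u_j>^2 / <u_j, u_j>.
Coefficients: <v, e_1> = 6/sqrt(4), <v, e_2> = -1/sqrt(5).
Square and sum: Σ |<v, e_j>|^2 = 46/5.
Compute ||v||^2 = v·v = 10.
Deficit = 10 − 46/5 = 4/5 ≥ 0, confirming Bessel's inequality. (The deficit equals ||v − Σ <v,e_j> e_j||^2, the squared distance from v to span{e_j}.)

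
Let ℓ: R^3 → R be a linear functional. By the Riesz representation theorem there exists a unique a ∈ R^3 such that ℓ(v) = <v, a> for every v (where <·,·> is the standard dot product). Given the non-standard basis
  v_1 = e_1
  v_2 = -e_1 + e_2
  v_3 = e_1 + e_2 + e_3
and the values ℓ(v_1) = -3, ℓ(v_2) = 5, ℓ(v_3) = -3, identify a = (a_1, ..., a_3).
a = (-3, 2, -2)

Write a = (a_1, ..., a_3) in the standard basis. For each basis vector v_i, ℓ(v_i) = <v_i, a> is a linear equation in the a_j's. Collect the n equations into a matrix system V a = ℓ, where row i of V is v_i (expressed in the standard basis). Since V is invertible (lower-triangular with 1s on the diagonal, up to permutation), solve by back-substitution:
  V =
[[1, 0, 0],
 [-1, 1, 0],
 [1, 1, 1]]
  V a = (-3, 5, -3)
Solving gives a = (-3, 2, -2).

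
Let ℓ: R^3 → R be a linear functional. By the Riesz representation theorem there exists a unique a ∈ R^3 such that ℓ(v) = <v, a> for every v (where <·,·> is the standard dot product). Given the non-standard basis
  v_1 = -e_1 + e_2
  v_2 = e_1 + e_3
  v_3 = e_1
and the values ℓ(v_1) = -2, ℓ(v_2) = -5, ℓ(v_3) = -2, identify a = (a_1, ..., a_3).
a = (-2, -4, -3)

Write a = (a_1, ..., a_3) in the standard basis. For each basis vector v_i, ℓ(v_i) = <v_i, a> is a linear equation in the a_j's. Collect the n equations into a matrix system V a = ℓ, where row i of V is v_i (expressed in the standard basis). Since V is invertible (lower-triangular with 1s on the diagonal, up to permutation), solve by back-substitution:
  V =
[[-1, 1, 0],
 [1, 0, 1],
 [1, 0, 0]]
  V a = (-2, -5, -2)
Solving gives a = (-2, -4, -3).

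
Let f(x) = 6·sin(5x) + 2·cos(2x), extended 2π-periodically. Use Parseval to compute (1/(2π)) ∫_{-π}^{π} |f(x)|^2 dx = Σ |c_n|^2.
Σ |c_n|^2 = 20

Expand |f|^2 and use orthogonality of {sin(nx), cos(mx)} on [-π, π]:
  ∫_{-π}^{π} sin(nx)^2 dx = π, ∫ cos(mx)^2 dx = π, and cross terms integrate to 0.
So ∫_{-π}^{π} f(x)^2 dx = 6^2 · π + 2^2 · π = (36 + 4)π.
Divide by 2π: (36 + 4)/2 = 20.
By Parseval, this equals Σ |c_n|^2.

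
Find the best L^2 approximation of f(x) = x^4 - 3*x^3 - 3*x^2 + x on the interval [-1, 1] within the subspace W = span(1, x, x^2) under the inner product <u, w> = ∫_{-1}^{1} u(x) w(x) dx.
g(x) = -15*x^2/7 - 4*x/5 - 3/35

The best approximation g ∈ W is the orthogonal projection of f onto W. Writing g = a_0 + a_1 x + a_2 x^2, the coefficients solve the normal equations G · a = b where
  G_{ij} = <φ_i, φ_j> and b_i = <f, φ_i>, with φ_0 = 1, φ_1 = x, φ_2 = x^2.
G =
  [2, 0, 2/3]
  [0, 2/3, 0]
  [2/3, 0, 2/5],
b = (-8/5, -8/15, -32/35).
Solving gives a_0 = -3/35, a_1 = -4/5, a_2 = -15/7, so
  g(x) = -15*x^2/7 - 4*x/5 - 3/35.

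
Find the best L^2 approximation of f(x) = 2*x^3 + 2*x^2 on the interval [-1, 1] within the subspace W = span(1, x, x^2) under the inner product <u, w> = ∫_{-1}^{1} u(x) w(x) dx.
g(x) = 2*x^2 + 6*x/5

The best approximation g ∈ W is the orthogonal projection of f onto W. Writing g = a_0 + a_1 x + a_2 x^2, the coefficients solve the normal equations G · a = b where
  G_{ij} = <φ_i, φ_j> and b_i = <f, φ_i>, with φ_0 = 1, φ_1 = x, φ_2 = x^2.
G =
  [2, 0, 2/3]
  [0, 2/3, 0]
  [2/3, 0, 2/5],
b = (4/3, 4/5, 4/5).
Solving gives a_0 = 0, a_1 = 6/5, a_2 = 2, so
  g(x) = 2*x^2 + 6*x/5.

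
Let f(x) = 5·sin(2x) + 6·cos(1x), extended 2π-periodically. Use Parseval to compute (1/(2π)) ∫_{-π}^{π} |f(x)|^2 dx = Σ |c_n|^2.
Σ |c_n|^2 = 61/2

Expand |f|^2 and use orthogonality of {sin(nx), cos(mx)} on [-π, π]:
  ∫_{-π}^{π} sin(nx)^2 dx = π, ∫ cos(mx)^2 dx = π, and cross terms integrate to 0.
So ∫_{-π}^{π} f(x)^2 dx = 5^2 · π + 6^2 · π = (25 + 36)π.
Divide by 2π: (25 + 36)/2 = 61/2.
By Parseval, this equals Σ |c_n|^2.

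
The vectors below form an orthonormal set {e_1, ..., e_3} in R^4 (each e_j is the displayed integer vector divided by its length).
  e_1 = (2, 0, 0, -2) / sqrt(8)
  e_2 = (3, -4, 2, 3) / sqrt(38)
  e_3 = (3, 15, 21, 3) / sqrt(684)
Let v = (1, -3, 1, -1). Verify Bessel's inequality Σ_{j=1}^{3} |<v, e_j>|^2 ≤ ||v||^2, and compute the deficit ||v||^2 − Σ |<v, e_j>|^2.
Σ |<v, e_j>|^2 = 8; ||v||^2 = 12; deficit = 4

Write each e_j = u_j / sqrt(<u_j, u_j>) where u_j is the displayed integer vector. Then <v, e_j> = <v, u_j> / sqrt(<u_j, u_j>), so |<v, e_j>|^2 = <v, u_j>^2 / <u_j, u_j>.
Coefficients: <v, e_1> = 4/sqrt(8), <v, e_2> = 14/sqrt(38), <v, e_3> = -24/sqrt(684).
Square and sum: Σ |<v, e_j>|^2 = 8.
Compute ||v||^2 = v·v = 12.
Deficit = 12 − 8 = 4 ≥ 0, confirming Bessel's inequality. (The deficit equals ||v − Σ <v,e_j> e_j||^2, the squared distance from v to span{e_j}.)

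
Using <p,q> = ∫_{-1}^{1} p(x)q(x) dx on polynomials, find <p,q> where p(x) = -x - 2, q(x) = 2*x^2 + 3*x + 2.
<p,q> = -38/3

Expand the product: p(x)·q(x) = -2*x^3 - 7*x^2 - 8*x - 4.
∫_{-1}^{1} of each monomial x^k gives [2/(k+1) if k even, 0 if k odd]. Integrating term-by-term (or equivalently evaluating the antiderivative F(x) = -x^4/2 - 7*x^3/3 - 4*x^2 - 4*x at the endpoints):
  F(1) − F(−1) = -65/6 − (11/6) = -38/3.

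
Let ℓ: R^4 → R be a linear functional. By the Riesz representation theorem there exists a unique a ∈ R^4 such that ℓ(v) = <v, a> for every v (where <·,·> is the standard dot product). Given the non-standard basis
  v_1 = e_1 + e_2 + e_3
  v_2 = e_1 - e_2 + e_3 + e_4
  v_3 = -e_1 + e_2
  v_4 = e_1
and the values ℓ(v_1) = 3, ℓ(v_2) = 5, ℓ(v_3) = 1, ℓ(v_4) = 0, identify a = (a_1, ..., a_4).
a = (0, 1, 2, 4)

Write a = (a_1, ..., a_4) in the standard basis. For each basis vector v_i, ℓ(v_i) = <v_i, a> is a linear equation in the a_j's. Collect the n equations into a matrix system V a = ℓ, where row i of V is v_i (expressed in the standard basis). Since V is invertible (lower-triangular with 1s on the diagonal, up to permutation), solve by back-substitution:
  V =
[[1, 1, 1, 0],
 [1, -1, 1, 1],
 [-1, 1, 0, 0],
 [1, 0, 0, 0]]
  V a = (3, 5, 1, 0)
Solving gives a = (0, 1, 2, 4).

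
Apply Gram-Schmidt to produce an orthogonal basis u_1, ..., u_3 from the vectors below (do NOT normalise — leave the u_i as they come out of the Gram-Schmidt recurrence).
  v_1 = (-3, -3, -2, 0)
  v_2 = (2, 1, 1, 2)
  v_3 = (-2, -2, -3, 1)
Orthogonal basis:
  u_1 = (-3, -3, -2, 0)
  u_2 = (1/2, -1/2, 0, 2)
  u_3 = (23/99, 67/99, -15/11, 1/9)

Apply the Gram-Schmidt recurrence
  u_1 = v_1
  u_i = v_i − Σ_{j<i} ((v_i · u_j) / (u_j · u_j)) · u_j.

Step by step this gives:
  u_1 = (-3, -3, -2, 0)
  u_2 = (1/2, -1/2, 0, 2)
  u_3 = (23/99, 67/99, -15/11, 1/9)

Orthogonality check:
  u_2 · u_1 = 0 (should be 0)
  u_3 · u_1 = 0 (should be 0)
  u_3 · u_2 = 0 (should be 0)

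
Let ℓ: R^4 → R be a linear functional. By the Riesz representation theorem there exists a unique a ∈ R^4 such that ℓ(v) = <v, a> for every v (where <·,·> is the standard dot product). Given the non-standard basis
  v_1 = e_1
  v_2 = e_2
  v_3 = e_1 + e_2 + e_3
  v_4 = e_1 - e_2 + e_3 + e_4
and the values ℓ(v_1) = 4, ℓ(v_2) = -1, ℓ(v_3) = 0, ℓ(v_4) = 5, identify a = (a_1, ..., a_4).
a = (4, -1, -3, 3)

Write a = (a_1, ..., a_4) in the standard basis. For each basis vector v_i, ℓ(v_i) = <v_i, a> is a linear equation in the a_j's. Collect the n equations into a matrix system V a = ℓ, where row i of V is v_i (expressed in the standard basis). Since V is invertible (lower-triangular with 1s on the diagonal, up to permutation), solve by back-substitution:
  V =
[[1, 0, 0, 0],
 [0, 1, 0, 0],
 [1, 1, 1, 0],
 [1, -1, 1, 1]]
  V a = (4, -1, 0, 5)
Solving gives a = (4, -1, -3, 3).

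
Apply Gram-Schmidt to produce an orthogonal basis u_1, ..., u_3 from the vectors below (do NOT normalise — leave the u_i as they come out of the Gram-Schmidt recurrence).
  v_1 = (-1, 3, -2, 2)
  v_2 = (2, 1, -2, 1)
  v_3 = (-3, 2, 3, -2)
Orthogonal basis:
  u_1 = (-1, 3, -2, 2)
  u_2 = (43/18, -1/6, -11/9, 2/9)
  u_3 = (99/131, 249/131, 123/131, -201/131)

Apply the Gram-Schmidt recurrence
  u_1 = v_1
  u_i = v_i − Σ_{j<i} ((v_i · u_j) / (u_j · u_j)) · u_j.

Step by step this gives:
  u_1 = (-1, 3, -2, 2)
  u_2 = (43/18, -1/6, -11/9, 2/9)
  u_3 = (99/131, 249/131, 123/131, -201/131)

Orthogonality check:
  u_2 · u_1 = 0 (should be 0)
  u_3 · u_1 = 0 (should be 0)
  u_3 · u_2 = 0 (should be 0)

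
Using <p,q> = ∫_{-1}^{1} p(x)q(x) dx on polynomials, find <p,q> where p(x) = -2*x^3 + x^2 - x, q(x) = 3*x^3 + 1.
<p,q> = -236/105

Expand the product: p(x)·q(x) = -6*x^6 + 3*x^5 - 3*x^4 - 2*x^3 + x^2 - x.
∫_{-1}^{1} of each monomial x^k gives [2/(k+1) if k even, 0 if k odd]. Integrating term-by-term (or equivalently evaluating the antiderivative F(x) = -6*x^7/7 + x^6/2 - 3*x^5/5 - x^4/2 + x^3/3 - x^2/2 at the endpoints):
  F(1) − F(−1) = -341/210 − (131/210) = -236/105.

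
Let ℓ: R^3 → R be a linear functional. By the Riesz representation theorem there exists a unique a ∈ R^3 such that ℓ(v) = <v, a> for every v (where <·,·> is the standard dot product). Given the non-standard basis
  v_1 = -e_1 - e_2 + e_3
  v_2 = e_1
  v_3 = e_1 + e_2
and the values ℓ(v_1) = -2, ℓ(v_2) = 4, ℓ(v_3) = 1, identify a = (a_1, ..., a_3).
a = (4, -3, -1)

Write a = (a_1, ..., a_3) in the standard basis. For each basis vector v_i, ℓ(v_i) = <v_i, a> is a linear equation in the a_j's. Collect the n equations into a matrix system V a = ℓ, where row i of V is v_i (expressed in the standard basis). Since V is invertible (lower-triangular with 1s on the diagonal, up to permutation), solve by back-substitution:
  V =
[[-1, -1, 1],
 [1, 0, 0],
 [1, 1, 0]]
  V a = (-2, 4, 1)
Solving gives a = (4, -3, -1).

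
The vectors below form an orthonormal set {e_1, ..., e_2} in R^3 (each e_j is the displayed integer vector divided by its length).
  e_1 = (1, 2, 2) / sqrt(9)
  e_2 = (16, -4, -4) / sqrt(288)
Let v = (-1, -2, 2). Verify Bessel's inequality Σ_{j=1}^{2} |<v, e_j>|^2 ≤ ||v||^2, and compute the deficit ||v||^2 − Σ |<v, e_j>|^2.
Σ |<v, e_j>|^2 = 1; ||v||^2 = 9; deficit = 8

Write each e_j = u_j / sqrt(<u_j, u_j>) where u_j is the displayed integer vector. Then <v, e_j> = <v, u_j> / sqrt(<u_j, u_j>), so |<v, e_j>|^2 = <v, u_j>^2 / <u_j, u_j>.
Coefficients: <v, e_1> = -1/sqrt(9), <v, e_2> = -16/sqrt(288).
Square and sum: Σ |<v, e_j>|^2 = 1.
Compute ||v||^2 = v·v = 9.
Deficit = 9 − 1 = 8 ≥ 0, confirming Bessel's inequality. (The deficit equals ||v − Σ <v,e_j> e_j||^2, the squared distance from v to span{e_j}.)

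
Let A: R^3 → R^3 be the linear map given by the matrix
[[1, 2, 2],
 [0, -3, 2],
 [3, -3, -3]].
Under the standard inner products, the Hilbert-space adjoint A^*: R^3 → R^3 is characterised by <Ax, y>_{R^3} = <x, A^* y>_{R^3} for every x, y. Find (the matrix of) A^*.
A^* = A^T =
[[1, 0, 3],
 [2, -3, -3],
 [2, 2, -3]]

For real matrices with standard dot products, the defining identity <Ax, y> = <x, A^* y> gives (Ax)^T y = x^T (A^*) y, i.e. x^T A^T y = x^T (A^*) y. Since this holds for all x, y, we must have A^* = A^T. Therefore
A^* =
[[1, 0, 3],
 [2, -3, -3],
 [2, 2, -3]].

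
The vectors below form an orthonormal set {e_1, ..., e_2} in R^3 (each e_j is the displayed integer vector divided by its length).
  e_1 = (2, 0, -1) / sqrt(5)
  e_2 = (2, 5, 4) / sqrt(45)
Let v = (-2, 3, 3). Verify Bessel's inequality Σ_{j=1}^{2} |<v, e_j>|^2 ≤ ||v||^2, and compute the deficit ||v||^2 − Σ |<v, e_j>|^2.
Σ |<v, e_j>|^2 = 194/9; ||v||^2 = 22; deficit = 4/9

Write each e_j = u_j / sqrt(<u_j, u_j>) where u_j is the displayed integer vector. Then <v, e_j> = <v, u_j> / sqrt(<u_j, u_j>), so |<v, e_j>|^2 = <v, u_j>^2 / <u_j, u_j>.
Coefficients: <v, e_1> = -7/sqrt(5), <v, e_2> = 23/sqrt(45).
Square and sum: Σ |<v, e_j>|^2 = 194/9.
Compute ||v||^2 = v·v = 22.
Deficit = 22 − 194/9 = 4/9 ≥ 0, confirming Bessel's inequality. (The deficit equals ||v − Σ <v,e_j> e_j||^2, the squared distance from v to span{e_j}.)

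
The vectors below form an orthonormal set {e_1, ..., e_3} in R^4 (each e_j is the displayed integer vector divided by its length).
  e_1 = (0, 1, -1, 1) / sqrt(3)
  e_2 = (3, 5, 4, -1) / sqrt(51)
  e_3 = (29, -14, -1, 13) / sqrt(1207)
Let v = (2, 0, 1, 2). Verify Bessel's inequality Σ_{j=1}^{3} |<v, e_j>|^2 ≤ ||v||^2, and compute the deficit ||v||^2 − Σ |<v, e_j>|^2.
Σ |<v, e_j>|^2 = 518/71; ||v||^2 = 9; deficit = 121/71

Write each e_j = u_j / sqrt(<u_j, u_j>) where u_j is the displayed integer vector. Then <v, e_j> = <v, u_j> / sqrt(<u_j, u_j>), so |<v, e_j>|^2 = <v, u_j>^2 / <u_j, u_j>.
Coefficients: <v, e_1> = 1/sqrt(3), <v, e_2> = 8/sqrt(51), <v, e_3> = 83/sqrt(1207).
Square and sum: Σ |<v, e_j>|^2 = 518/71.
Compute ||v||^2 = v·v = 9.
Deficit = 9 − 518/71 = 121/71 ≥ 0, confirming Bessel's inequality. (The deficit equals ||v − Σ <v,e_j> e_j||^2, the squared distance from v to span{e_j}.)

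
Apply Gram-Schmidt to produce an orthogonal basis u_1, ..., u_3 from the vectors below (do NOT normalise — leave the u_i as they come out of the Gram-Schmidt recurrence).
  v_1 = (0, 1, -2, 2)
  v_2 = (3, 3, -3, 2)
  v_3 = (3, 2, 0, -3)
Orthogonal basis:
  u_1 = (0, 1, -2, 2)
  u_2 = (3, 14/9, -1/9, -8/9)
  u_3 = (-69/110, 31/55, -83/110, -57/55)

Apply the Gram-Schmidt recurrence
  u_1 = v_1
  u_i = v_i − Σ_{j<i} ((v_i · u_j) / (u_j · u_j)) · u_j.

Step by step this gives:
  u_1 = (0, 1, -2, 2)
  u_2 = (3, 14/9, -1/9, -8/9)
  u_3 = (-69/110, 31/55, -83/110, -57/55)

Orthogonality check:
  u_2 · u_1 = 0 (should be 0)
  u_3 · u_1 = 0 (should be 0)
  u_3 · u_2 = 0 (should be 0)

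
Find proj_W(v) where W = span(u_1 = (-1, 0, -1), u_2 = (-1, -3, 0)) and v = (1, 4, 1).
proj_W(v) = (31/19, 72/19, 7/19)

Set up U = [u_1 | ... | u_2] ∈ R^(3×2). The projector onto W = col(U) is P = U (U^T U)^(-1) U^T.
Compute U^T U =
  [2, 1]
  [1, 10],
and U^T v = (-2, -13).
Solve U^T U · c = U^T v for the coefficients: c = (-7/19, -24/19). The projection is proj_W(v) = U c.
Check: (v - proj_W(v)) · u_1 = 0  (should be 0).
Check: (v - proj_W(v)) · u_2 = 0  (should be 0).
Result: proj_W(v) = (31/19, 72/19, 7/19).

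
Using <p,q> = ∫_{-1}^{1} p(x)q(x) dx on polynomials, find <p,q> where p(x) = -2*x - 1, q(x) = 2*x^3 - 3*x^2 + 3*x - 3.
<p,q> = 12/5

Expand the product: p(x)·q(x) = -4*x^4 + 4*x^3 - 3*x^2 + 3*x + 3.
∫_{-1}^{1} of each monomial x^k gives [2/(k+1) if k even, 0 if k odd]. Integrating term-by-term (or equivalently evaluating the antiderivative F(x) = -4*x^5/5 + x^4 - x^3 + 3*x^2/2 + 3*x at the endpoints):
  F(1) − F(−1) = 37/10 − (13/10) = 12/5.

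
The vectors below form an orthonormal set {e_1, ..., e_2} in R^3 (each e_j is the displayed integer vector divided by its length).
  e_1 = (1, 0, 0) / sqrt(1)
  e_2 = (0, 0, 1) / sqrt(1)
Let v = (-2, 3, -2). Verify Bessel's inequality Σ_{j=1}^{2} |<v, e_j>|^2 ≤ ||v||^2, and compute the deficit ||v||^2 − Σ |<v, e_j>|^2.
Σ |<v, e_j>|^2 = 8; ||v||^2 = 17; deficit = 9

Write each e_j = u_j / sqrt(<u_j, u_j>) where u_j is the displayed integer vector. Then <v, e_j> = <v, u_j> / sqrt(<u_j, u_j>), so |<v, e_j>|^2 = <v, u_j>^2 / <u_j, u_j>.
Coefficients: <v, e_1> = -2/sqrt(1), <v, e_2> = -2/sqrt(1).
Square and sum: Σ |<v, e_j>|^2 = 8.
Compute ||v||^2 = v·v = 17.
Deficit = 17 − 8 = 9 ≥ 0, confirming Bessel's inequality. (The deficit equals ||v − Σ <v,e_j> e_j||^2, the squared distance from v to span{e_j}.)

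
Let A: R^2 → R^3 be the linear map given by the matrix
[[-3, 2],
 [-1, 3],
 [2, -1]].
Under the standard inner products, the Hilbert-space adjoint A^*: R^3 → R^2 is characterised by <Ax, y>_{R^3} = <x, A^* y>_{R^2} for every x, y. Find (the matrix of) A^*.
A^* = A^T =
[[-3, -1, 2],
 [2, 3, -1]]

For real matrices with standard dot products, the defining identity <Ax, y> = <x, A^* y> gives (Ax)^T y = x^T (A^*) y, i.e. x^T A^T y = x^T (A^*) y. Since this holds for all x, y, we must have A^* = A^T. Therefore
A^* =
[[-3, -1, 2],
 [2, 3, -1]].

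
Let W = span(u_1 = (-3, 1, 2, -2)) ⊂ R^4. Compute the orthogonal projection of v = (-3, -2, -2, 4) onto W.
proj_W(v) = (5/6, -5/18, -5/9, 5/9)

Set up U = [u_1 | ... | u_1] ∈ R^(4×1). The projector onto W = col(U) is P = U (U^T U)^(-1) U^T.
Compute U^T U =
  [18],
and U^T v = (-5).
Solve U^T U · c = U^T v for the coefficients: c = (-5/18). The projection is proj_W(v) = U c.
Check: (v - proj_W(v)) · u_1 = 0  (should be 0).
Result: proj_W(v) = (5/6, -5/18, -5/9, 5/9).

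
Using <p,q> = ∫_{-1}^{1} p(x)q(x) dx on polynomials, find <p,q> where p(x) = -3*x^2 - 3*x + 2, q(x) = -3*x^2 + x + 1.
<p,q> = -2/5

Expand the product: p(x)·q(x) = 9*x^4 + 6*x^3 - 12*x^2 - x + 2.
∫_{-1}^{1} of each monomial x^k gives [2/(k+1) if k even, 0 if k odd]. Integrating term-by-term (or equivalently evaluating the antiderivative F(x) = 9*x^5/5 + 3*x^4/2 - 4*x^3 - x^2/2 + 2*x at the endpoints):
  F(1) − F(−1) = 4/5 − (6/5) = -2/5.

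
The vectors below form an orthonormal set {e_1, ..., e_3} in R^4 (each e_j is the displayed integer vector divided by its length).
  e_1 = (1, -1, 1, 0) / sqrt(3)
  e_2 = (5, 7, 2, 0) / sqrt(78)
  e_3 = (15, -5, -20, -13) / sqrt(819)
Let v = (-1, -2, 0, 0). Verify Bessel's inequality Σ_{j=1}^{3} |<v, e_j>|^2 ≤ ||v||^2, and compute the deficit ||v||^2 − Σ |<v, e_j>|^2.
Σ |<v, e_j>|^2 = 629/126; ||v||^2 = 5; deficit = 1/126

Write each e_j = u_j / sqrt(<u_j, u_j>) where u_j is the displayed integer vector. Then <v, e_j> = <v, u_j> / sqrt(<u_j, u_j>), so |<v, e_j>|^2 = <v, u_j>^2 / <u_j, u_j>.
Coefficients: <v, e_1> = 1/sqrt(3), <v, e_2> = -19/sqrt(78), <v, e_3> = -5/sqrt(819).
Square and sum: Σ |<v, e_j>|^2 = 629/126.
Compute ||v||^2 = v·v = 5.
Deficit = 5 − 629/126 = 1/126 ≥ 0, confirming Bessel's inequality. (The deficit equals ||v − Σ <v,e_j> e_j||^2, the squared distance from v to span{e_j}.)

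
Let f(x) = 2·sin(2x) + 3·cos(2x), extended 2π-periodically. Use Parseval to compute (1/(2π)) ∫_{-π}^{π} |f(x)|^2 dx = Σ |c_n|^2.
Σ |c_n|^2 = 13/2

Expand |f|^2 and use orthogonality of {sin(nx), cos(mx)} on [-π, π]:
  ∫_{-π}^{π} sin(nx)^2 dx = π, ∫ cos(mx)^2 dx = π, and cross terms integrate to 0.
So ∫_{-π}^{π} f(x)^2 dx = 2^2 · π + 3^2 · π = (4 + 9)π.
Divide by 2π: (4 + 9)/2 = 13/2.
By Parseval, this equals Σ |c_n|^2.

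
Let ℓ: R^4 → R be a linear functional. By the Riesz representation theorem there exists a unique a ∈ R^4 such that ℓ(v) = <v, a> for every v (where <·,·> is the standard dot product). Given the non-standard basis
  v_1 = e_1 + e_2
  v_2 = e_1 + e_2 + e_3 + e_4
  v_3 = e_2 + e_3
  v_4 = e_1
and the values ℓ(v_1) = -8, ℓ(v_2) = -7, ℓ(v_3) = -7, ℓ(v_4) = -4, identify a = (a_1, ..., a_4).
a = (-4, -4, -3, 4)

Write a = (a_1, ..., a_4) in the standard basis. For each basis vector v_i, ℓ(v_i) = <v_i, a> is a linear equation in the a_j's. Collect the n equations into a matrix system V a = ℓ, where row i of V is v_i (expressed in the standard basis). Since V is invertible (lower-triangular with 1s on the diagonal, up to permutation), solve by back-substitution:
  V =
[[1, 1, 0, 0],
 [1, 1, 1, 1],
 [0, 1, 1, 0],
 [1, 0, 0, 0]]
  V a = (-8, -7, -7, -4)
Solving gives a = (-4, -4, -3, 4).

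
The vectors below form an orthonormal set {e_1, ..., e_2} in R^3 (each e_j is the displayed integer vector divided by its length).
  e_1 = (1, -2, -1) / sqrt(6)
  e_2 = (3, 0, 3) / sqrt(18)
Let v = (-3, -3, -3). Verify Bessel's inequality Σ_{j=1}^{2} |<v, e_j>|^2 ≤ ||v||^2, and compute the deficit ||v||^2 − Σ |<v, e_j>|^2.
Σ |<v, e_j>|^2 = 24; ||v||^2 = 27; deficit = 3

Write each e_j = u_j / sqrt(<u_j, u_j>) where u_j is the displayed integer vector. Then <v, e_j> = <v, u_j> / sqrt(<u_j, u_j>), so |<v, e_j>|^2 = <v, u_j>^2 / <u_j, u_j>.
Coefficients: <v, e_1> = 6/sqrt(6), <v, e_2> = -18/sqrt(18).
Square and sum: Σ |<v, e_j>|^2 = 24.
Compute ||v||^2 = v·v = 27.
Deficit = 27 − 24 = 3 ≥ 0, confirming Bessel's inequality. (The deficit equals ||v − Σ <v,e_j> e_j||^2, the squared distance from v to span{e_j}.)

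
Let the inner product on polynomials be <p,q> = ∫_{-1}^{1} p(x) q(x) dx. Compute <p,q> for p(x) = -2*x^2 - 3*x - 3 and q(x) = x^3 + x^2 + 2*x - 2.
<p,q> = 20/3

Expand the product: p(x)·q(x) = -2*x^5 - 5*x^4 - 10*x^3 - 5*x^2 + 6.
∫_{-1}^{1} of each monomial x^k gives [2/(k+1) if k even, 0 if k odd]. Integrating term-by-term (or equivalently evaluating the antiderivative F(x) = -x^6/3 - x^5 - 5*x^4/2 - 5*x^3/3 + 6*x at the endpoints):
  F(1) − F(−1) = 1/2 − (-37/6) = 20/3.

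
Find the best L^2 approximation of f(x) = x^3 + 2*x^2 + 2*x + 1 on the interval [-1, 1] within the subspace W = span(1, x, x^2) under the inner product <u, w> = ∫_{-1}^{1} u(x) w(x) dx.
g(x) = 2*x^2 + 13*x/5 + 1

The best approximation g ∈ W is the orthogonal projection of f onto W. Writing g = a_0 + a_1 x + a_2 x^2, the coefficients solve the normal equations G · a = b where
  G_{ij} = <φ_i, φ_j> and b_i = <f, φ_i>, with φ_0 = 1, φ_1 = x, φ_2 = x^2.
G =
  [2, 0, 2/3]
  [0, 2/3, 0]
  [2/3, 0, 2/5],
b = (10/3, 26/15, 22/15).
Solving gives a_0 = 1, a_1 = 13/5, a_2 = 2, so
  g(x) = 2*x^2 + 13*x/5 + 1.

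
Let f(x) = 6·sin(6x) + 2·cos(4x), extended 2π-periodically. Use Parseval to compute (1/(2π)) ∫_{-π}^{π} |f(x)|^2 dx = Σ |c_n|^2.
Σ |c_n|^2 = 20

Expand |f|^2 and use orthogonality of {sin(nx), cos(mx)} on [-π, π]:
  ∫_{-π}^{π} sin(nx)^2 dx = π, ∫ cos(mx)^2 dx = π, and cross terms integrate to 0.
So ∫_{-π}^{π} f(x)^2 dx = 6^2 · π + 2^2 · π = (36 + 4)π.
Divide by 2π: (36 + 4)/2 = 20.
By Parseval, this equals Σ |c_n|^2.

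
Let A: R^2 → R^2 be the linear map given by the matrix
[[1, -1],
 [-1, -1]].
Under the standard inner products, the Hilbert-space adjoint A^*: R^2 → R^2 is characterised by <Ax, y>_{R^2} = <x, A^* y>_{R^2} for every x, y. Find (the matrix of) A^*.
A^* = A^T =
[[1, -1],
 [-1, -1]]

For real matrices with standard dot products, the defining identity <Ax, y> = <x, A^* y> gives (Ax)^T y = x^T (A^*) y, i.e. x^T A^T y = x^T (A^*) y. Since this holds for all x, y, we must have A^* = A^T. Therefore
A^* =
[[1, -1],
 [-1, -1]].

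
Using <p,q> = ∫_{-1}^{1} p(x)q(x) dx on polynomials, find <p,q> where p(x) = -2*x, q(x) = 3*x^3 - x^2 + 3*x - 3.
<p,q> = -32/5

Expand the product: p(x)·q(x) = -6*x^4 + 2*x^3 - 6*x^2 + 6*x.
∫_{-1}^{1} of each monomial x^k gives [2/(k+1) if k even, 0 if k odd]. Integrating term-by-term (or equivalently evaluating the antiderivative F(x) = -6*x^5/5 + x^4/2 - 2*x^3 + 3*x^2 at the endpoints):
  F(1) − F(−1) = 3/10 − (67/10) = -32/5.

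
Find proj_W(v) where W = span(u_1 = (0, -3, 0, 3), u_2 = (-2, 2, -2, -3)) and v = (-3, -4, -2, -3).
proj_W(v) = (-54/17, -22/17, -54/17, -5/17)

Set up U = [u_1 | ... | u_2] ∈ R^(4×2). The projector onto W = col(U) is P = U (U^T U)^(-1) U^T.
Compute U^T U =
  [18, -15]
  [-15, 21],
and U^T v = (3, 11).
Solve U^T U · c = U^T v for the coefficients: c = (76/51, 27/17). The projection is proj_W(v) = U c.
Check: (v - proj_W(v)) · u_1 = 0  (should be 0).
Check: (v - proj_W(v)) · u_2 = 0  (should be 0).
Result: proj_W(v) = (-54/17, -22/17, -54/17, -5/17).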